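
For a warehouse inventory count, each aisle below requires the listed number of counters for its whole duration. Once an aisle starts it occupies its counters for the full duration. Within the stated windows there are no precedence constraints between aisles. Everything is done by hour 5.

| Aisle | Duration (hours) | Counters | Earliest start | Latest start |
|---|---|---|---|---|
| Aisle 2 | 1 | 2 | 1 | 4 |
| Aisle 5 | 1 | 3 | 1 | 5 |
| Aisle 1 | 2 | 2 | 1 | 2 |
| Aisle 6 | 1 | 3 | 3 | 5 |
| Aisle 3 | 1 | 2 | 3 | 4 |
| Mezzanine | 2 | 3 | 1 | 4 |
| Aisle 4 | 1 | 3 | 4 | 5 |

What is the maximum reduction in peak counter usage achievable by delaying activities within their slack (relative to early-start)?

Early-start peak: h1:10  h2:5  h3:5  h4:3  h5:0 ⇒ 10.
Leveled (Aisle 2@1, Aisle 5@1, Aisle 1@2, Aisle 6@4, Aisle 3@4, Mezzanine@2, Aisle 4@5): h1:5  h2:5  h3:5  h4:5  h5:3 ⇒ 5.
Reduction 10 − 5 = 5.

5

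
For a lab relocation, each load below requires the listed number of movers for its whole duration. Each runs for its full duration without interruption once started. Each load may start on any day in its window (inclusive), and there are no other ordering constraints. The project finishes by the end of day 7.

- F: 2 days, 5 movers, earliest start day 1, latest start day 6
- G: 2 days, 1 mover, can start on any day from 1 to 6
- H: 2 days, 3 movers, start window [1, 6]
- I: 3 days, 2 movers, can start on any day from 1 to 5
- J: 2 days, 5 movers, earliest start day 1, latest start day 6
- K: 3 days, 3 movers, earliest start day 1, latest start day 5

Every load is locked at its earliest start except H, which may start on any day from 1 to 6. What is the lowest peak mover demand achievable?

16

H@1: d1:19  d2:19  d3:5  d4:0  d5:0  d6:0  d7:0 → peak 19
H@2: d1:16  d2:19  d3:8  d4:0  d5:0  d6:0  d7:0 → peak 19
H@3: d1:16  d2:16  d3:8  d4:3  d5:0  d6:0  d7:0 → peak 16
H@4: d1:16  d2:16  d3:5  d4:3  d5:3  d6:0  d7:0 → peak 16
H@5: d1:16  d2:16  d3:5  d4:0  d5:3  d6:3  d7:0 → peak 16
H@6: d1:16  d2:16  d3:5  d4:0  d5:0  d6:3  d7:3 → peak 16
Best is H@3, peak 16.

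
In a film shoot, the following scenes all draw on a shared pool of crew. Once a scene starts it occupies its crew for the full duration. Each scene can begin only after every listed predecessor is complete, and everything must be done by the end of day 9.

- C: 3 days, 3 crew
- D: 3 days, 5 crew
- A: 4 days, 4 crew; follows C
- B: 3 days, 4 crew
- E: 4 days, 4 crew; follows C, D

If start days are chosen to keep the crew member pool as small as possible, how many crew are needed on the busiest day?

12

Schedule C@1, D@1, A@4, B@1, E@4: d1:12  d2:12  d3:12  d4:8  d5:8  d6:8  d7:8  d8:0  d9:0 — peak 12.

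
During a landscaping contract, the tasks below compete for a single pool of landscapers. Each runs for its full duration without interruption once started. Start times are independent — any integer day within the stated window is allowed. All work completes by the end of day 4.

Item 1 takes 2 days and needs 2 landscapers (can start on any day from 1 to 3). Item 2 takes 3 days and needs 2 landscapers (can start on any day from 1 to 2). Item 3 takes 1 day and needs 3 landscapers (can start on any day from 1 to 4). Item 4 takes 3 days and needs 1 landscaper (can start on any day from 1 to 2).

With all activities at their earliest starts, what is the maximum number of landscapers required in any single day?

8

Early-start schedule: Item 1@1, Item 2@1, Item 3@1, Item 4@1.
Load per day: day 1: 8, day 2: 5, day 3: 3, day 4: 0.
Peak is 8.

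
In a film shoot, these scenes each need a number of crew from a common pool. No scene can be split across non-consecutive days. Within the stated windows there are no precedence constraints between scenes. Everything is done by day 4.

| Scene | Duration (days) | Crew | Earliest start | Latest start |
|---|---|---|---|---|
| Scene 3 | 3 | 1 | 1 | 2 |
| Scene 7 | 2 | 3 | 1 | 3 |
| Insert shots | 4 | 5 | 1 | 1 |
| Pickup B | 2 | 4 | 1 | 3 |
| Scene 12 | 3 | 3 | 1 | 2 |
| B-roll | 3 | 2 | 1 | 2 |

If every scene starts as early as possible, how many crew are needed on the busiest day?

Early-start schedule: Scene 3@1, Scene 7@1, Insert shots@1, Pickup B@1, Scene 12@1, B-roll@1.
Load per day: day 1: 18, day 2: 18, day 3: 11, day 4: 5.
Peak is 18.

18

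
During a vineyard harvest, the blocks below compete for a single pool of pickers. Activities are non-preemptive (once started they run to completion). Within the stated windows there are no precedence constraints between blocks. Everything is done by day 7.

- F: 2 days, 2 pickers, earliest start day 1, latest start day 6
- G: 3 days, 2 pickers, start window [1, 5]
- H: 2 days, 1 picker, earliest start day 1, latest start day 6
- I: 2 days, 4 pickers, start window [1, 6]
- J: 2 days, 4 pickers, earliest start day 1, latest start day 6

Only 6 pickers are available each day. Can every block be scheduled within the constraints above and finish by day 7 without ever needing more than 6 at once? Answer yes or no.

Schedule F@1, G@1, H@1, I@4, J@6: d1:5  d2:5  d3:2  d4:4  d5:4  d6:4  d7:4 — peak 5 ≤ 6.

yes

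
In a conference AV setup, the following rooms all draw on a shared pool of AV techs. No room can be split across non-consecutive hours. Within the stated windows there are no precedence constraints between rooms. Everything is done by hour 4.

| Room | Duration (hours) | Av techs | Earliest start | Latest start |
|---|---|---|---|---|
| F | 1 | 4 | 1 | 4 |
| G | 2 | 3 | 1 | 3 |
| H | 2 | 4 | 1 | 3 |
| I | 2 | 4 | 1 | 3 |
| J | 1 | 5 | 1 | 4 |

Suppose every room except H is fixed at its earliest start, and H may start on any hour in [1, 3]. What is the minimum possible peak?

16

H@1: h1:20  h2:11  h3:0  h4:0 → peak 20
H@2: h1:16  h2:11  h3:4  h4:0 → peak 16
H@3: h1:16  h2:7  h3:4  h4:4 → peak 16
Best is H@2, peak 16.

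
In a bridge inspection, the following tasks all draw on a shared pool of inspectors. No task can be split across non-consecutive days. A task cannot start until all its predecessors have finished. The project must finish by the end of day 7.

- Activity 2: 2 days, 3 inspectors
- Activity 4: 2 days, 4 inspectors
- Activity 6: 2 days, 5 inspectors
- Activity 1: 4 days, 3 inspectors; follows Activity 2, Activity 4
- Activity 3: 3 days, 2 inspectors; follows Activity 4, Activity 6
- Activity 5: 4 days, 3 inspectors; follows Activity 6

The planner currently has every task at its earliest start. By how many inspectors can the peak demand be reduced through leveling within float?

0

Early-start peak: d1:12  d2:12  d3:8  d4:8  d5:8  d6:6  d7:0 ⇒ 12.
Leveled (Activity 2@1, Activity 4@1, Activity 6@1, Activity 1@3, Activity 3@3, Activity 5@3): d1:12  d2:12  d3:8  d4:8  d5:8  d6:6  d7:0 ⇒ 12.
Reduction 12 − 12 = 0.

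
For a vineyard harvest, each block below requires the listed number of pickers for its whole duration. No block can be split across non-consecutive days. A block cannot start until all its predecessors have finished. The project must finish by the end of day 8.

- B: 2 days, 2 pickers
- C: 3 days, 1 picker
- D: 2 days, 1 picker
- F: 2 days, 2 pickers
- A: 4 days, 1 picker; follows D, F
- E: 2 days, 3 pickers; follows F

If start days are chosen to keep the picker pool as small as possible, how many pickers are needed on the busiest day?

Early-start (B@1, C@1, D@1, F@1, A@3, E@3) gives peak 6: d1:6  d2:6  d3:5  d4:4  d5:1  d6:1  d7:0  d8:0.
Shift F→3, A→5, E→5.
Schedule B@1, C@1, D@1, F@3, A@5, E@5: d1:4  d2:4  d3:3  d4:2  d5:4  d6:4  d7:1  d8:1 — peak 4.

4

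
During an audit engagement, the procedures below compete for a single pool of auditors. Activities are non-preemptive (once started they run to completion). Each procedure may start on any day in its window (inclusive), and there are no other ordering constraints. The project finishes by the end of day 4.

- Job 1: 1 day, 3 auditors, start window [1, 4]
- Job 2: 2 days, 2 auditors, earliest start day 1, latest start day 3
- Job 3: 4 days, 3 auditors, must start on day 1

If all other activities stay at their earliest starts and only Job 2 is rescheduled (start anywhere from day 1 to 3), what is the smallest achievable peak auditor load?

6

Job 2@1: d1:8  d2:5  d3:3  d4:3 → peak 8
Job 2@2: d1:6  d2:5  d3:5  d4:3 → peak 6
Job 2@3: d1:6  d2:3  d3:5  d4:5 → peak 6
Best is Job 2@2, peak 6.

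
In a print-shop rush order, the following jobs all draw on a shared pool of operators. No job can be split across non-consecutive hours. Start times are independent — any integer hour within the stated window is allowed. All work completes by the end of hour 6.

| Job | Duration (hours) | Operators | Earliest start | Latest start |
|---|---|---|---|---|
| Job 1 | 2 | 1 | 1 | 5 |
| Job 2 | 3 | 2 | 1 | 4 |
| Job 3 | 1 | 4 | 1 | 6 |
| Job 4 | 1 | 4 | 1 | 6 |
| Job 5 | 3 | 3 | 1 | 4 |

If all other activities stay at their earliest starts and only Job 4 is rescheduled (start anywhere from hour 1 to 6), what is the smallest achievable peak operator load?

Job 4@1: h1:14  h2:6  h3:5  h4:0  h5:0  h6:0 → peak 14
Job 4@2: h1:10  h2:10  h3:5  h4:0  h5:0  h6:0 → peak 10
Job 4@3: h1:10  h2:6  h3:9  h4:0  h5:0  h6:0 → peak 10
Job 4@4: h1:10  h2:6  h3:5  h4:4  h5:0  h6:0 → peak 10
Job 4@5: h1:10  h2:6  h3:5  h4:0  h5:4  h6:0 → peak 10
Job 4@6: h1:10  h2:6  h3:5  h4:0  h5:0  h6:4 → peak 10
Best is Job 4@2, peak 10.

10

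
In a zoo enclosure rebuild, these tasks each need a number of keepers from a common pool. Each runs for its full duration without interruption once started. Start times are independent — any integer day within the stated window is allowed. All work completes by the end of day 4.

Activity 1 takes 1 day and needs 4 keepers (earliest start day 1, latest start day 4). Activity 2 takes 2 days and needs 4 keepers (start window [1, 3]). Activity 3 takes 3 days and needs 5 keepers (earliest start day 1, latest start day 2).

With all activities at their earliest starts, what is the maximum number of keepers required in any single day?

13

Early-start schedule: Activity 1@1, Activity 2@1, Activity 3@1.
Load per day: day 1: 13, day 2: 9, day 3: 5, day 4: 0.
Peak is 13.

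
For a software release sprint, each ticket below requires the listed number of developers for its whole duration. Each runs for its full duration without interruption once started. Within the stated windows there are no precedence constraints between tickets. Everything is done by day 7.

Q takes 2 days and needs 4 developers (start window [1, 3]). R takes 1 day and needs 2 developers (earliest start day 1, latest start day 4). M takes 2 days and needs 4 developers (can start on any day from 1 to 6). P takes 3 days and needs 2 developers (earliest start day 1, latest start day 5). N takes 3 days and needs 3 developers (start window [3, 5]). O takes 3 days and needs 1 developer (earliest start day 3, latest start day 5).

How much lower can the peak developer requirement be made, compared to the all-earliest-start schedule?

6

Early-start peak: d1:12  d2:10  d3:6  d4:4  d5:4  d6:0  d7:0 ⇒ 12.
Leveled (Q@1, R@1, M@3, P@2, N@5, O@5): d1:6  d2:6  d3:6  d4:6  d5:4  d6:4  d7:4 ⇒ 6.
Reduction 12 − 6 = 6.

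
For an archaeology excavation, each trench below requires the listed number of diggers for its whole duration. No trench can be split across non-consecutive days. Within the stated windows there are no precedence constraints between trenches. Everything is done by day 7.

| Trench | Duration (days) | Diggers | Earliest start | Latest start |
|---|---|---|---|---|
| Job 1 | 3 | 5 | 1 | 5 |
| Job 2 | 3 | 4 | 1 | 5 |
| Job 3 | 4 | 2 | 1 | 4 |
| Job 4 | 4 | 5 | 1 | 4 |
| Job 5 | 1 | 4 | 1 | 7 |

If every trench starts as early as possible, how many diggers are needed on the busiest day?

Early-start schedule: Job 1@1, Job 2@1, Job 3@1, Job 4@1, Job 5@1.
Load per day: day 1: 20, day 2: 16, day 3: 16, day 4: 7, day 5: 0, day 6: 0, day 7: 0.
Peak is 20.

20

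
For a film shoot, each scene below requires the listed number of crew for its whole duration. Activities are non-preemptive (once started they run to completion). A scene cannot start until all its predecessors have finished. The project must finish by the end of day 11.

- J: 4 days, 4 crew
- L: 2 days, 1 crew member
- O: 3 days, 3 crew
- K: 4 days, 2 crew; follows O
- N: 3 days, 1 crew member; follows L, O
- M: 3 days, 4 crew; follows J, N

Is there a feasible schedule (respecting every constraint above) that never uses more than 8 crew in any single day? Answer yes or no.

yes

Schedule J@4, L@1, O@1, K@7, N@4, M@8: d1:4  d2:4  d3:3  d4:5  d5:5  d6:5  d7:6  d8:6  d9:6  d10:6  d11:0 — peak 6 ≤ 8.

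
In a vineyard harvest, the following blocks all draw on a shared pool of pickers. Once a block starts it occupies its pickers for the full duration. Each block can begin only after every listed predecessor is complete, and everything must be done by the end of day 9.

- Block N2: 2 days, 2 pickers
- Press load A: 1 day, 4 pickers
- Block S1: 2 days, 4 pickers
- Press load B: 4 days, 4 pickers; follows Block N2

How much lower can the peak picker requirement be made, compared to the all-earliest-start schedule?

6

Early-start peak: d1:10  d2:6  d3:4  d4:4  d5:4  d6:4  d7:0  d8:0  d9:0 ⇒ 10.
Leveled (Block N2@1, Press load A@3, Block S1@4, Press load B@6): d1:2  d2:2  d3:4  d4:4  d5:4  d6:4  d7:4  d8:4  d9:4 ⇒ 4.
Reduction 10 − 4 = 6.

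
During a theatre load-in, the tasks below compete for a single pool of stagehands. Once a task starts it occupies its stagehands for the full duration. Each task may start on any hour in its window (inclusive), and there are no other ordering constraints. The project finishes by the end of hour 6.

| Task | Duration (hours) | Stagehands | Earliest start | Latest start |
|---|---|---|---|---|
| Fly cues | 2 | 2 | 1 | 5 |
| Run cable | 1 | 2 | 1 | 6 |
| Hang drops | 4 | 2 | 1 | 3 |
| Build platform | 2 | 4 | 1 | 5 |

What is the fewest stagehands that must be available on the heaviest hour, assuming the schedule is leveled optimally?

Early-start (Fly cues@1, Run cable@1, Hang drops@1, Build platform@1) gives peak 10: h1:10  h2:8  h3:2  h4:2  h5:0  h6:0.
Shift Run cable→3, Build platform→5.
Schedule Fly cues@1, Run cable@3, Hang drops@1, Build platform@5: h1:4  h2:4  h3:4  h4:2  h5:4  h6:4 — peak 4.
Total stagehand-hours = 22 over 6 hours ⇒ peak ≥ ⌈22/6⌉ = 4, so 4 is optimal.

4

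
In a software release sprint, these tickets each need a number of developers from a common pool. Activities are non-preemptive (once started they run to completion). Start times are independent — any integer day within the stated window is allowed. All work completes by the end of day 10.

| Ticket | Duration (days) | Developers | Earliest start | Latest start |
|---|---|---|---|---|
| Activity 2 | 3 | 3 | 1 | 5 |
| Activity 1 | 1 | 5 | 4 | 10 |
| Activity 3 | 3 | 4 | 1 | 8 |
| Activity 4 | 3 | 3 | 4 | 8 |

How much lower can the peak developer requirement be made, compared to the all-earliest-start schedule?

Early-start peak: d1:7  d2:7  d3:7  d4:8  d5:3  d6:3  d7:0  d8:0  d9:0  d10:0 ⇒ 8.
Leveled (Activity 2@1, Activity 1@4, Activity 3@5, Activity 4@8): d1:3  d2:3  d3:3  d4:5  d5:4  d6:4  d7:4  d8:3  d9:3  d10:3 ⇒ 5.
Reduction 8 − 5 = 3.

3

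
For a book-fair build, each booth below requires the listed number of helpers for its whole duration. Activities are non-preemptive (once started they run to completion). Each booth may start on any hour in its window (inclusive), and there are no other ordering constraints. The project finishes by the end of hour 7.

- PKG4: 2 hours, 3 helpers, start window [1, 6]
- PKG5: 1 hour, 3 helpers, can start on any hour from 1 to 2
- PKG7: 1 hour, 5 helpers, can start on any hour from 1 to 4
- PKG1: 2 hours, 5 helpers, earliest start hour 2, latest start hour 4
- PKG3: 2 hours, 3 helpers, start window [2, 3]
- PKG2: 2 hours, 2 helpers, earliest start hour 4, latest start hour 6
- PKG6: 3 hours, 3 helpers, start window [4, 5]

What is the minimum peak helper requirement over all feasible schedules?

Early-start (PKG4@1, PKG5@1, PKG7@1, PKG1@2, PKG3@2, PKG2@4, PKG6@4) gives peak 11: h1:11  h2:11  h3:8  h4:5  h5:5  h6:3  h7:0.
Shift PKG7→2, PKG1→3, PKG3→3, PKG2→5, PKG6→5.
Schedule PKG4@1, PKG5@1, PKG7@2, PKG1@3, PKG3@3, PKG2@5, PKG6@5: h1:6  h2:8  h3:8  h4:8  h5:5  h6:5  h7:3 — peak 8.

8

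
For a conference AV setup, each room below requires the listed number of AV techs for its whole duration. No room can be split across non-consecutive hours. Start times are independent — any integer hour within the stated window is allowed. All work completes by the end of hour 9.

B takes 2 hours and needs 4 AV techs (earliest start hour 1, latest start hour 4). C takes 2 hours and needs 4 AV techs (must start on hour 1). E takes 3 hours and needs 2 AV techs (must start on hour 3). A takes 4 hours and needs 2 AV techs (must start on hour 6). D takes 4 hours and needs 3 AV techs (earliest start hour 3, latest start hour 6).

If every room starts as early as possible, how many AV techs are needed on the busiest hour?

8

Early-start schedule: B@1, C@1, E@3, A@6, D@3.
Load per hour: hour 1: 8, hour 2: 8, hour 3: 5, hour 4: 5, hour 5: 5, hour 6: 5, hour 7: 2, hour 8: 2, hour 9: 2.
Peak is 8.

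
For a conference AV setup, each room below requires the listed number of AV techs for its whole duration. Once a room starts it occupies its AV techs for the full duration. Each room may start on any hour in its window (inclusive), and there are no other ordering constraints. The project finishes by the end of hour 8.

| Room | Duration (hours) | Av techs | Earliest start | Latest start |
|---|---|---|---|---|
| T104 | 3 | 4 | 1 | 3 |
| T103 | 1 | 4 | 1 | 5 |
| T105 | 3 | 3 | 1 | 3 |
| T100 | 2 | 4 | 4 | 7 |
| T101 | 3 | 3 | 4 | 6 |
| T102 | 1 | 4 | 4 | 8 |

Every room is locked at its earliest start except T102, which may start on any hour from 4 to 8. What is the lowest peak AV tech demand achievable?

11

T102@4: h1:11  h2:7  h3:7  h4:11  h5:7  h6:3  h7:0  h8:0 → peak 11
T102@5: h1:11  h2:7  h3:7  h4:7  h5:11  h6:3  h7:0  h8:0 → peak 11
T102@6: h1:11  h2:7  h3:7  h4:7  h5:7  h6:7  h7:0  h8:0 → peak 11
T102@7: h1:11  h2:7  h3:7  h4:7  h5:7  h6:3  h7:4  h8:0 → peak 11
T102@8: h1:11  h2:7  h3:7  h4:7  h5:7  h6:3  h7:0  h8:4 → peak 11
Best is T102@4, peak 11.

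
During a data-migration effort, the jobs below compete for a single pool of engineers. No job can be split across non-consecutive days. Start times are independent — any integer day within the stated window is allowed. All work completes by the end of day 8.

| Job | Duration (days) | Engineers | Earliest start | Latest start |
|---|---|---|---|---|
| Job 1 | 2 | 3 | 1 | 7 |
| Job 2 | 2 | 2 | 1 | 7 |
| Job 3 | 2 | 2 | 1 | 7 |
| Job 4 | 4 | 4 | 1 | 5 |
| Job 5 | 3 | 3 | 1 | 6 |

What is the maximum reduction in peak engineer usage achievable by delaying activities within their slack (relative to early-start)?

8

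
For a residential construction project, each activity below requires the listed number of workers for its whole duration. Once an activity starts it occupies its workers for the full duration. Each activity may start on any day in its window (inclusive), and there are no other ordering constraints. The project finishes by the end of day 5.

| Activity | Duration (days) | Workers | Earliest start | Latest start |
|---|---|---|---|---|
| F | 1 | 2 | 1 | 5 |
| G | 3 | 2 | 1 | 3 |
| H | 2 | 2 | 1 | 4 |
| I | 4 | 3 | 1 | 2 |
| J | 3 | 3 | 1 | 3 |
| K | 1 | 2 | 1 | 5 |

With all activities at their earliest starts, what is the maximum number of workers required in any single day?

14

Early-start schedule: F@1, G@1, H@1, I@1, J@1, K@1.
Load per day: day 1: 14, day 2: 10, day 3: 8, day 4: 3, day 5: 0.
Peak is 14.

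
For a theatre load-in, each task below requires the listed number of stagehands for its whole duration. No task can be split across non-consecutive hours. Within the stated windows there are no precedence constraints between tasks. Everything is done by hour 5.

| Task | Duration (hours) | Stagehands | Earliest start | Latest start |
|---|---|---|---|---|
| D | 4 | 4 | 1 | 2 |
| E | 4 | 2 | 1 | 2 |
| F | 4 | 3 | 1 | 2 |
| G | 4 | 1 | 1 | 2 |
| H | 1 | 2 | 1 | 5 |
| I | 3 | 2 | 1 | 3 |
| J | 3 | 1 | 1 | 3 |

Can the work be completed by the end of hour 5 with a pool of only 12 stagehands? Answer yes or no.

no

The minimum achievable peak is 13; 12 < 13, so no feasible schedule stays within the cap.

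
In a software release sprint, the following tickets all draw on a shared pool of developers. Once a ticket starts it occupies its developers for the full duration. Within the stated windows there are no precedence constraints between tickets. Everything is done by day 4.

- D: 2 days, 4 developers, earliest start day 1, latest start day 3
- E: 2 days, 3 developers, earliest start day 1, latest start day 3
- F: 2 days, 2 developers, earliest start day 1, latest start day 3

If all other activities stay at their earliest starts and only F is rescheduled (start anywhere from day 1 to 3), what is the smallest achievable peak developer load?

7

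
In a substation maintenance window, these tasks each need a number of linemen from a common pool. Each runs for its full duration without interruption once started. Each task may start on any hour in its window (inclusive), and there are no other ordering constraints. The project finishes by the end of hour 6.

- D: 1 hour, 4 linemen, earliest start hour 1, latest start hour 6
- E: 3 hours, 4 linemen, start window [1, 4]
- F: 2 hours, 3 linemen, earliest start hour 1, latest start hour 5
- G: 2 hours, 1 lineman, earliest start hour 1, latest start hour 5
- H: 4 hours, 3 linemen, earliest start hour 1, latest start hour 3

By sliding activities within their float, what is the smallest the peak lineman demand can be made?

Early-start (D@1, E@1, F@1, G@1, H@1) gives peak 15: h1:15  h2:11  h3:7  h4:3  h5:0  h6:0.
Shift E→2, G→5, H→3.
Schedule D@1, E@2, F@1, G@5, H@3: h1:7  h2:7  h3:7  h4:7  h5:4  h6:4 — peak 7.

7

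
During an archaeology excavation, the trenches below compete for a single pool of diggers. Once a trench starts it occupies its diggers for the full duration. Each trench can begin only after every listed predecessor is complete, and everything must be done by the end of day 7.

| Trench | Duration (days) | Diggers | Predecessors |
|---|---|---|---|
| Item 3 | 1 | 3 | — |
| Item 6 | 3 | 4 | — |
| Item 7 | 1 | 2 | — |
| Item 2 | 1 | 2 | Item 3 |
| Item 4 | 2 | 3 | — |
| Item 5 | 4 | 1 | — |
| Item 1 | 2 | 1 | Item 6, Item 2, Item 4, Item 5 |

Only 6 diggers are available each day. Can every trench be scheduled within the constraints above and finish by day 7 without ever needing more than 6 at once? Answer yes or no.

yes

Schedule Item 3@1, Item 6@3, Item 7@6, Item 2@2, Item 4@1, Item 5@2, Item 1@6: d1:6  d2:6  d3:5  d4:5  d5:5  d6:3  d7:1 — peak 6 ≤ 6.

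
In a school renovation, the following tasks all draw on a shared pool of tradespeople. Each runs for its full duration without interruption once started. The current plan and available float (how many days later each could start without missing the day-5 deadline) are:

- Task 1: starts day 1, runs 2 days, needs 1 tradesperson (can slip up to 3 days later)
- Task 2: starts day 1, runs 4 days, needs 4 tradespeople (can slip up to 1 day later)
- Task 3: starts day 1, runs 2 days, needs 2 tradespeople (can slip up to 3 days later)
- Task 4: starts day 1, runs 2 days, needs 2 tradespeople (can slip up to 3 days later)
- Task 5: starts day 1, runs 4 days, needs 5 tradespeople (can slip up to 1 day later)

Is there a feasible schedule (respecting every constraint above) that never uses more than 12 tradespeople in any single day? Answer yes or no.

yes

Schedule Task 1@1, Task 2@1, Task 3@1, Task 4@3, Task 5@1: d1:12  d2:12  d3:11  d4:11  d5:0 — peak 12 ≤ 12.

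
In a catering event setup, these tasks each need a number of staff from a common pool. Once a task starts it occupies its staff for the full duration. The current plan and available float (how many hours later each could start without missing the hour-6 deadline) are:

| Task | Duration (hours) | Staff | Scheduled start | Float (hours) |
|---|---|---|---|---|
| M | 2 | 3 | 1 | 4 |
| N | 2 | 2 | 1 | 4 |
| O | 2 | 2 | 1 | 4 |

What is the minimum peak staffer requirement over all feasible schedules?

Early-start (M@1, N@1, O@1) gives peak 7: h1:7  h2:7  h3:0  h4:0  h5:0  h6:0.
Shift N→3, O→5.
Schedule M@1, N@3, O@5: h1:3  h2:3  h3:2  h4:2  h5:2  h6:2 — peak 3.
Total staffer-hours = 14 over 6 hours ⇒ peak ≥ ⌈14/6⌉ = 3, so 3 is optimal.

3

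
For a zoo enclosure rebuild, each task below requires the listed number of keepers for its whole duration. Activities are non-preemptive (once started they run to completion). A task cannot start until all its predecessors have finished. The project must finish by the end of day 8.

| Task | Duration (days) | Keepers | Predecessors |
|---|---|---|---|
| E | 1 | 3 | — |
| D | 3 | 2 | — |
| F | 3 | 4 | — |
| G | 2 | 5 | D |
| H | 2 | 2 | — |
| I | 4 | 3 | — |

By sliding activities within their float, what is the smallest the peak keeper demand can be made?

7

Early-start (E@1, D@1, F@1, G@4, H@1, I@1) gives peak 14: d1:14  d2:11  d3:9  d4:8  d5:5  d6:0  d7:0  d8:0.
Shift F→4, G→7, I→2.
Schedule E@1, D@1, F@4, G@7, H@1, I@2: d1:7  d2:7  d3:5  d4:7  d5:7  d6:4  d7:5  d8:5 — peak 7.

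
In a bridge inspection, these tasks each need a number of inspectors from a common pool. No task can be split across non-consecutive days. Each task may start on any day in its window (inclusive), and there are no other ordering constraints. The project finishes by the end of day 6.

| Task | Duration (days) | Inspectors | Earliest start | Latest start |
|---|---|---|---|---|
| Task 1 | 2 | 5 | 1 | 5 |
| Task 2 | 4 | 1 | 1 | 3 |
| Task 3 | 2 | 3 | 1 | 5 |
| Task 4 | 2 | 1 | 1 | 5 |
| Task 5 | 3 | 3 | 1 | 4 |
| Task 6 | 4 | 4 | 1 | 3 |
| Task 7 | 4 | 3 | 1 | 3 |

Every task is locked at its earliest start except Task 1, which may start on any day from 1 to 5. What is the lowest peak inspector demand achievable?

15

Task 1@1: d1:20  d2:20  d3:11  d4:8  d5:0  d6:0 → peak 20
Task 1@2: d1:15  d2:20  d3:16  d4:8  d5:0  d6:0 → peak 20
Task 1@3: d1:15  d2:15  d3:16  d4:13  d5:0  d6:0 → peak 16
Task 1@4: d1:15  d2:15  d3:11  d4:13  d5:5  d6:0 → peak 15
Task 1@5: d1:15  d2:15  d3:11  d4:8  d5:5  d6:5 → peak 15
Best is Task 1@4, peak 15.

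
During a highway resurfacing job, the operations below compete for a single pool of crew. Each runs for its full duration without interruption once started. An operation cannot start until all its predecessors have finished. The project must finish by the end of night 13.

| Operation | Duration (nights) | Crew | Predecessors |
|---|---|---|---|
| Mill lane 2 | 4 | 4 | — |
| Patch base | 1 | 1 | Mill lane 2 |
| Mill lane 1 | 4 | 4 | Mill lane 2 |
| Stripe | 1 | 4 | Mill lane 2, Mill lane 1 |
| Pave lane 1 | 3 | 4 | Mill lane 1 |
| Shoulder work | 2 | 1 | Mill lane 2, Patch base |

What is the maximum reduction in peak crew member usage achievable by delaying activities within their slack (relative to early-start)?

Early-start peak: n1:4  n2:4  n3:4  n4:4  n5:5  n6:5  n7:5  n8:4  n9:8  n10:4  n11:4  n12:0  n13:0 ⇒ 8.
Leveled (Mill lane 2@1, Patch base@5, Mill lane 1@5, Stripe@9, Pave lane 1@10, Shoulder work@6): n1:4  n2:4  n3:4  n4:4  n5:5  n6:5  n7:5  n8:4  n9:4  n10:4  n11:4  n12:4  n13:0 ⇒ 5.
Reduction 8 − 5 = 3.

3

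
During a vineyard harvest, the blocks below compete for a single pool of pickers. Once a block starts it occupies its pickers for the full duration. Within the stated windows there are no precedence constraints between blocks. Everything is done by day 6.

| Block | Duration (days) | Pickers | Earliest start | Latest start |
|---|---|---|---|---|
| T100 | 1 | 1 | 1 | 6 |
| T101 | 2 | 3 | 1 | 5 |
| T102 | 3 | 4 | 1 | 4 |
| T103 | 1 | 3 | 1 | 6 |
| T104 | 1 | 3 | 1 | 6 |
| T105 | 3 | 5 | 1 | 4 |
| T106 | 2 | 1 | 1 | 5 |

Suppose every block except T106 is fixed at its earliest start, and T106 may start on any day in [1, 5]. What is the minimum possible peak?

T106@1: d1:20  d2:13  d3:9  d4:0  d5:0  d6:0 → peak 20
T106@2: d1:19  d2:13  d3:10  d4:0  d5:0  d6:0 → peak 19
T106@3: d1:19  d2:12  d3:10  d4:1  d5:0  d6:0 → peak 19
T106@4: d1:19  d2:12  d3:9  d4:1  d5:1  d6:0 → peak 19
T106@5: d1:19  d2:12  d3:9  d4:0  d5:1  d6:1 → peak 19
Best is T106@2, peak 19.

19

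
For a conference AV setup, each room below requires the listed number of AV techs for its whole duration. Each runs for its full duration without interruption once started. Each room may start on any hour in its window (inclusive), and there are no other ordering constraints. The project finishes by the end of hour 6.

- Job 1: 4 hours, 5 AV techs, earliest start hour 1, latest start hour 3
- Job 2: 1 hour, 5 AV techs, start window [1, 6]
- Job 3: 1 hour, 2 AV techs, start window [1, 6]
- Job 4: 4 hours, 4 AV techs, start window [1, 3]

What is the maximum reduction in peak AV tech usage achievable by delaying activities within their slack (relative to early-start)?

7

Early-start peak: h1:16  h2:9  h3:9  h4:9  h5:0  h6:0 ⇒ 16.
Leveled (Job 1@1, Job 2@5, Job 3@1, Job 4@2): h1:7  h2:9  h3:9  h4:9  h5:9  h6:0 ⇒ 9.
Reduction 16 − 9 = 7.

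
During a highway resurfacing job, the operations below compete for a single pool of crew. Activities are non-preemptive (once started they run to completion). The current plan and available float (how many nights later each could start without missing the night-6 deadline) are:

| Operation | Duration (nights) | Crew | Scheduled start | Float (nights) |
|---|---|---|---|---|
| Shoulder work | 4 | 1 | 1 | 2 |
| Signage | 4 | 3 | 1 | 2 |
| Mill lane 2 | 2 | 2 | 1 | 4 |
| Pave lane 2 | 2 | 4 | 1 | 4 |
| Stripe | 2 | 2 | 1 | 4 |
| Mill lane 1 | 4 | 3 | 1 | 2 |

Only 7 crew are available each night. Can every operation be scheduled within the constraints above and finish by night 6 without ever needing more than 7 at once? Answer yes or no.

no

Total crew member-nights = 44; over 6 nights the average is 44/6 > 7, so some night must exceed 7.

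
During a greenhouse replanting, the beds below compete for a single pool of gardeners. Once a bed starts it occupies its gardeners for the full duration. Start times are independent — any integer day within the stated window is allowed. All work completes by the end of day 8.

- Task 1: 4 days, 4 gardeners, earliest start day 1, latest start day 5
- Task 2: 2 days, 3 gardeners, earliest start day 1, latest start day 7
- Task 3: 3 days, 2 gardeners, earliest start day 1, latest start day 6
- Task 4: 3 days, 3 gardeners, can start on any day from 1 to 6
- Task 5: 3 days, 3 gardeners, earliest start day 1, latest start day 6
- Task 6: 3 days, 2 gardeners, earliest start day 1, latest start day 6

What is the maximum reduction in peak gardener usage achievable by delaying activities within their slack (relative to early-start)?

Early-start peak: d1:17  d2:17  d3:14  d4:4  d5:0  d6:0  d7:0  d8:0 ⇒ 17.
Leveled (Task 1@1, Task 2@1, Task 3@5, Task 4@3, Task 5@6, Task 6@5): d1:7  d2:7  d3:7  d4:7  d5:7  d6:7  d7:7  d8:3 ⇒ 7.
Reduction 17 − 7 = 10.

10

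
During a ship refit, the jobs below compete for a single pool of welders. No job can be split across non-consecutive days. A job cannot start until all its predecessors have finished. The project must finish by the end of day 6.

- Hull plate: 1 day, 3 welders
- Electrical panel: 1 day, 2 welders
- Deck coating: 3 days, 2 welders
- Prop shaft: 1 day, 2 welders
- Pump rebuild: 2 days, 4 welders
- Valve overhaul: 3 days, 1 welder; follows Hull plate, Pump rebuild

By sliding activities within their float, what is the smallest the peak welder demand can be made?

5

Early-start (Hull plate@1, Electrical panel@1, Deck coating@1, Prop shaft@1, Pump rebuild@1, Valve overhaul@3) gives peak 13: d1:13  d2:6  d3:3  d4:1  d5:1  d6:0.
Shift Deck coating→4, Prop shaft→4, Pump rebuild→2, Valve overhaul→4.
Schedule Hull plate@1, Electrical panel@1, Deck coating@4, Prop shaft@4, Pump rebuild@2, Valve overhaul@4: d1:5  d2:4  d3:4  d4:5  d5:3  d6:3 — peak 5.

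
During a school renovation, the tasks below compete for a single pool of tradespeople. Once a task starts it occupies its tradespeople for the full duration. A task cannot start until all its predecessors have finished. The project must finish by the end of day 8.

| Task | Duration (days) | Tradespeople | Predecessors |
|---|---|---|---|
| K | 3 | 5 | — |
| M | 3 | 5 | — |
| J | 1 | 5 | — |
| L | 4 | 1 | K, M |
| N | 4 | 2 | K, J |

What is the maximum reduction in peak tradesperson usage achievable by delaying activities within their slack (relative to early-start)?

Early-start peak: d1:15  d2:10  d3:10  d4:3  d5:3  d6:3  d7:3  d8:0 ⇒ 15.
Leveled (K@1, M@1, J@4, L@4, N@5): d1:10  d2:10  d3:10  d4:6  d5:3  d6:3  d7:3  d8:2 ⇒ 10.
Reduction 15 − 10 = 5.

5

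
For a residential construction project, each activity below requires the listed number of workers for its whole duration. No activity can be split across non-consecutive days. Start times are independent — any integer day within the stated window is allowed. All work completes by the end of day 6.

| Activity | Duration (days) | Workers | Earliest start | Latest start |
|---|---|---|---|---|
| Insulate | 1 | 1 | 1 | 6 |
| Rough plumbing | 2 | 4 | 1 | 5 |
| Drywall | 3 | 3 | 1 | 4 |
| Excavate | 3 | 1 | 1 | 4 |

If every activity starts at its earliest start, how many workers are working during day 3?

At early start, day 3 has: Drywall, Excavate.
Demand: 3 + 1 = 4.

4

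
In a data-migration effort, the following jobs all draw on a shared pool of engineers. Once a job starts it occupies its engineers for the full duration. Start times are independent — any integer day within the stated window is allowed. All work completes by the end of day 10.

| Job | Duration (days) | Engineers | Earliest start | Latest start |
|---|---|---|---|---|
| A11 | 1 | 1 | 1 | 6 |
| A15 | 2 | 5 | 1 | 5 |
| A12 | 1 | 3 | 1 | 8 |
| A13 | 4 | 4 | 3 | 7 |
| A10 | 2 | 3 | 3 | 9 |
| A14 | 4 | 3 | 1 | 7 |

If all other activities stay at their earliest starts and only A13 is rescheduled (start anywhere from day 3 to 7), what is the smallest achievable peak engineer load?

12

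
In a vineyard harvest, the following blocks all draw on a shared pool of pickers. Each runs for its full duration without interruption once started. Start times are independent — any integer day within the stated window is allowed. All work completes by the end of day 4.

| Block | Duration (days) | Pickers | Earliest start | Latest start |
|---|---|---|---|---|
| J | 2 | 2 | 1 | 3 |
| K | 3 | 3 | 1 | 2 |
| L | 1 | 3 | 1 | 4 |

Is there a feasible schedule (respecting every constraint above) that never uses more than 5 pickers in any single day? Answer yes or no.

yes

Schedule J@1, K@1, L@4: d1:5  d2:5  d3:3  d4:3 — peak 5 ≤ 5.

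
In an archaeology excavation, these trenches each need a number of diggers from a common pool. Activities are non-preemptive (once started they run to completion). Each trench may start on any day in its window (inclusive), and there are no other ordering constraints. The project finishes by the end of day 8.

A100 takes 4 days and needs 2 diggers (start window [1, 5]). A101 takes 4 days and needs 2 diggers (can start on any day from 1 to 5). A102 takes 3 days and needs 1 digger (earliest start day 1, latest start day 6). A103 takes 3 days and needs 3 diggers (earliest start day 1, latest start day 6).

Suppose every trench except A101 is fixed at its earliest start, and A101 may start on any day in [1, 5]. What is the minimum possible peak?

A101@1: d1:8  d2:8  d3:8  d4:4  d5:0  d6:0  d7:0  d8:0 → peak 8
A101@2: d1:6  d2:8  d3:8  d4:4  d5:2  d6:0  d7:0  d8:0 → peak 8
A101@3: d1:6  d2:6  d3:8  d4:4  d5:2  d6:2  d7:0  d8:0 → peak 8
A101@4: d1:6  d2:6  d3:6  d4:4  d5:2  d6:2  d7:2  d8:0 → peak 6
A101@5: d1:6  d2:6  d3:6  d4:2  d5:2  d6:2  d7:2  d8:2 → peak 6
Best is A101@4, peak 6.

6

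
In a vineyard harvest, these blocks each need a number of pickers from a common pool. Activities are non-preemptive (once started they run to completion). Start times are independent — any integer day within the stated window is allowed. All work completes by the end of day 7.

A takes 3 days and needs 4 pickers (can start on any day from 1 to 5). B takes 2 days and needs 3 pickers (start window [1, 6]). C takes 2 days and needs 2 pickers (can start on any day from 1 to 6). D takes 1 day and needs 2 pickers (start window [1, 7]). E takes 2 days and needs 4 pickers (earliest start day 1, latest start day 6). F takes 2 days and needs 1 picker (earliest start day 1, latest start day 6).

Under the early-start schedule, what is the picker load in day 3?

4

At early start, day 3 has: A.
Demand: 4 = 4.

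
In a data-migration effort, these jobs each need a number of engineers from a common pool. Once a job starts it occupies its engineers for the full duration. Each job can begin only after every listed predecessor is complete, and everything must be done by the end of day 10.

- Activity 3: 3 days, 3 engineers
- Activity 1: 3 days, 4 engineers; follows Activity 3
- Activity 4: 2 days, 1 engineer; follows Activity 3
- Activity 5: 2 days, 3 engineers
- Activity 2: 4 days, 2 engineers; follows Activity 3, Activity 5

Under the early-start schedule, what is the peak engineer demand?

7

Early-start schedule: Activity 3@1, Activity 1@4, Activity 4@4, Activity 5@1, Activity 2@4.
Load per day: day 1: 6, day 2: 6, day 3: 3, day 4: 7, day 5: 7, day 6: 6, day 7: 2, day 8: 0, day 9: 0, day 10: 0.
Peak is 7.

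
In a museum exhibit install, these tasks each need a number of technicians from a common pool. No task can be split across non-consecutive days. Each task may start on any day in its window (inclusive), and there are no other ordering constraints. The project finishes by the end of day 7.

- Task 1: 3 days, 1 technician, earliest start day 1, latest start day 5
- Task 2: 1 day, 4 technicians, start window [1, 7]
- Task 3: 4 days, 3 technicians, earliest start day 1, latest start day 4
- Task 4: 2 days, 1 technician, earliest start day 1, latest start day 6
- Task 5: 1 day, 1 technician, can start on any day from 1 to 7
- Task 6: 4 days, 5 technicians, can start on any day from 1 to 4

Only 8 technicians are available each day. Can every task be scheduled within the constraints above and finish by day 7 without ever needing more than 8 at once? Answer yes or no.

yes

Schedule Task 1@1, Task 2@1, Task 3@1, Task 4@2, Task 5@2, Task 6@4: d1:8  d2:6  d3:5  d4:8  d5:5  d6:5  d7:5 — peak 8 ≤ 8.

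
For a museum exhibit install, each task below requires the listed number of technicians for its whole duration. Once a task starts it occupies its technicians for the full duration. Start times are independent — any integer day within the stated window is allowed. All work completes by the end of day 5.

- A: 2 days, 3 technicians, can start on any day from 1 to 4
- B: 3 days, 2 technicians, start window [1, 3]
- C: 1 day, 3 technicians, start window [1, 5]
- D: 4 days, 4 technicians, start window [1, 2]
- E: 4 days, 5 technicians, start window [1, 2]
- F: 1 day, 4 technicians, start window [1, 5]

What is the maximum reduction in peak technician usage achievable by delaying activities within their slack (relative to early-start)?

9

Early-start peak: d1:21  d2:14  d3:11  d4:9  d5:0 ⇒ 21.
Leveled (A@1, B@3, C@1, D@1, E@2, F@5): d1:10  d2:12  d3:11  d4:11  d5:11 ⇒ 12.
Reduction 21 − 12 = 9.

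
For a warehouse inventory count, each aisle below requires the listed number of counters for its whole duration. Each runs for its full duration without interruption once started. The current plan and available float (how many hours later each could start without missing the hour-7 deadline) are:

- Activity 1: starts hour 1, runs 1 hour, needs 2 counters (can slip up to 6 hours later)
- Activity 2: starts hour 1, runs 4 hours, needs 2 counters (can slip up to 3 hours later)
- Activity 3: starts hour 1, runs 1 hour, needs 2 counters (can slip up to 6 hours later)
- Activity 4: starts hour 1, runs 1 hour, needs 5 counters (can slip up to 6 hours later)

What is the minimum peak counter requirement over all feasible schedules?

5

Early-start (Activity 1@1, Activity 2@1, Activity 3@1, Activity 4@1) gives peak 11: h1:11  h2:2  h3:2  h4:2  h5:0  h6:0  h7:0.
Shift Activity 3→2, Activity 4→5.
Schedule Activity 1@1, Activity 2@1, Activity 3@2, Activity 4@5: h1:4  h2:4  h3:2  h4:2  h5:5  h6:0  h7:0 — peak 5.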